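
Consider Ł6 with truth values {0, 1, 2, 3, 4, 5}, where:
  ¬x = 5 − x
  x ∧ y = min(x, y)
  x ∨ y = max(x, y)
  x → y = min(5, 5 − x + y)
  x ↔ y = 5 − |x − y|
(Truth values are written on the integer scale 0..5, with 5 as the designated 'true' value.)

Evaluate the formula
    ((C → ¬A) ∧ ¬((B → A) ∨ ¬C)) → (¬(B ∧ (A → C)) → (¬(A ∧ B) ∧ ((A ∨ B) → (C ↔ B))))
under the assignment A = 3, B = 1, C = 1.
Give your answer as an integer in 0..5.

¬A = ¬3 = 2
C → ¬A = 1 → 2 = 5
B → A = 1 → 3 = 5
¬C = ¬1 = 4
(B → A) ∨ ¬C = 5 ∨ 4 = 5
¬((B → A) ∨ ¬C) = ¬5 = 0
(C → ¬A) ∧ ¬((B → A) ∨ ¬C) = 5 ∧ 0 = 0
A → C = 3 → 1 = 3
B ∧ (A → C) = 1 ∧ 3 = 1
¬(B ∧ (A → C)) = ¬1 = 4
A ∧ B = 3 ∧ 1 = 1
¬(A ∧ B) = ¬1 = 4
A ∨ B = 3 ∨ 1 = 3
C ↔ B = 1 ↔ 1 = 5
(A ∨ B) → (C ↔ B) = 3 → 5 = 5
¬(A ∧ B) ∧ ((A ∨ B) → (C ↔ B)) = 4 ∧ 5 = 4
¬(B ∧ (A → C)) → (¬(A ∧ B) ∧ ((A ∨ B) → (C ↔ B))) = 4 → 4 = 5
((C → ¬A) ∧ ¬((B → A) ∨ ¬C)) → (¬(B ∧ (A → C)) → (¬(A ∧ B) ∧ ((A ∨ B) → (C ↔ B)))) = 0 → 5 = 5

5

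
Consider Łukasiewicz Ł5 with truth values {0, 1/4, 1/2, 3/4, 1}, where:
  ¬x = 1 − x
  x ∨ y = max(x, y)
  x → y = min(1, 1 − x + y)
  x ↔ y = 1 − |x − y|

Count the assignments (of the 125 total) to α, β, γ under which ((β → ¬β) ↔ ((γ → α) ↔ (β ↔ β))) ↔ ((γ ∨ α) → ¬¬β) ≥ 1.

24

value 1: 24 assignments (counts)
value 3/4: 36 assignments
value 1/2: 31 assignments
value 1/4: 14 assignments
value 0: 20 assignments
So 24 of the 125 assignments meet the threshold.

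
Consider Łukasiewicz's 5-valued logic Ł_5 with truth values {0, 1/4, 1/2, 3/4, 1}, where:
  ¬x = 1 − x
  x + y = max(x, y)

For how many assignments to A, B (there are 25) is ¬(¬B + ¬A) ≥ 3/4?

4

value 1: 1 assignment (counts)
value 3/4: 3 assignments (counts)
value 1/2: 5 assignments
value 1/4: 7 assignments
value 0: 9 assignments
So 4 of the 25 assignments meet the threshold.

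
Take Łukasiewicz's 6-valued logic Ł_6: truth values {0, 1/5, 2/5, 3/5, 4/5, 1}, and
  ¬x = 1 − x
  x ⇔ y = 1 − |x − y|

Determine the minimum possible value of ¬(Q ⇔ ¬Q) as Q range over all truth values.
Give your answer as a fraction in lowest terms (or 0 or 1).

Take Q = 2/5:
¬Q = ¬2/5 = 3/5
Q ⇔ ¬Q = 2/5 ⇔ 3/5 = 4/5
¬(Q ⇔ ¬Q) = ¬4/5 = 1/5
No assignment yields a value below 1/5, so this is the minimum.

1/5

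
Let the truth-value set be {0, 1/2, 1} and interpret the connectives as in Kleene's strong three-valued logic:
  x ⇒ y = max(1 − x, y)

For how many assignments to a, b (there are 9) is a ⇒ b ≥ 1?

a = 0, b = 0 ↦ 1  ≥
a = 0, b = 1/2 ↦ 1  ≥
a = 0, b = 1 ↦ 1  ≥
a = 1/2, b = 0 ↦ 1/2  <
a = 1/2, b = 1/2 ↦ 1/2  <
a = 1/2, b = 1 ↦ 1  ≥
a = 1, b = 0 ↦ 0  <
a = 1, b = 1/2 ↦ 1/2  <
a = 1, b = 1 ↦ 1  ≥
So 5 of the 9 assignments meet the threshold.

5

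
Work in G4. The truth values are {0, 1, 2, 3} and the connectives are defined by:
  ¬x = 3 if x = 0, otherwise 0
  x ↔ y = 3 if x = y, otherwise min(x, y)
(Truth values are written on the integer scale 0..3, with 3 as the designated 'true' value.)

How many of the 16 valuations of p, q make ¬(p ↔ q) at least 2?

6

p = 0, q = 0 ↦ 0  <
p = 0, q = 1 ↦ 3  ≥
p = 0, q = 2 ↦ 3  ≥
p = 0, q = 3 ↦ 3  ≥
p = 1, q = 0 ↦ 3  ≥
p = 1, q = 1 ↦ 0  <
p = 1, q = 2 ↦ 0  <
p = 1, q = 3 ↦ 0  <
p = 2, q = 0 ↦ 3  ≥
p = 2, q = 1 ↦ 0  <
p = 2, q = 2 ↦ 0  <
p = 2, q = 3 ↦ 0  <
p = 3, q = 0 ↦ 3  ≥
p = 3, q = 1 ↦ 0  <
p = 3, q = 2 ↦ 0  <
p = 3, q = 3 ↦ 0  <
So 6 of the 16 assignments meet the threshold.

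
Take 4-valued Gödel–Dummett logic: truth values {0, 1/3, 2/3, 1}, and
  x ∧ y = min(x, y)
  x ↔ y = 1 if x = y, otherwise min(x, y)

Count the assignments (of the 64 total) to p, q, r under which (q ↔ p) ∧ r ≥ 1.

value 1: 4 assignments (counts)
value 2/3: 8 assignments
value 1/3: 18 assignments
value 0: 34 assignments
So 4 of the 64 assignments meet the threshold.

4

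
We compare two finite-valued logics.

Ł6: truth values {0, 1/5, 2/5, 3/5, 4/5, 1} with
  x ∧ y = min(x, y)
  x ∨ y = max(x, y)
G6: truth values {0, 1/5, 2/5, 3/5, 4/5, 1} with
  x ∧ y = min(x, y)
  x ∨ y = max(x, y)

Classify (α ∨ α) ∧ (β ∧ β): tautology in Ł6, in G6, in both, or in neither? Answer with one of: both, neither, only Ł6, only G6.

neither

In Ł6: at α = 0, β = 0 the value is 0 — not a tautology.
In G6: at α = 0, β = 0 the value is 0 — not a tautology.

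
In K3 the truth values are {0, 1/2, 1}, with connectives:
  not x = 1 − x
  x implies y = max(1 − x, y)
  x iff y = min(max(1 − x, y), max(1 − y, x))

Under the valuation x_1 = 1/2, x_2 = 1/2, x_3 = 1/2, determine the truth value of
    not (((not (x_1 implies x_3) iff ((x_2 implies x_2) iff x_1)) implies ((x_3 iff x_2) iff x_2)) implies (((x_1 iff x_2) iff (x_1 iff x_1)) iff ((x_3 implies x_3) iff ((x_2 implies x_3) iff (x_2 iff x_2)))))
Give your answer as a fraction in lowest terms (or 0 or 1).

1/2

x_1 implies x_3 = 1/2 implies 1/2 = 1/2
not (x_1 implies x_3) = not 1/2 = 1/2
x_2 implies x_2 = 1/2 implies 1/2 = 1/2
(x_2 implies x_2) iff x_1 = 1/2 iff 1/2 = 1/2
not (x_1 implies x_3) iff ((x_2 implies x_2) iff x_1) = 1/2 iff 1/2 = 1/2
x_3 iff x_2 = 1/2 iff 1/2 = 1/2
(x_3 iff x_2) iff x_2 = 1/2 iff 1/2 = 1/2
(not (x_1 implies x_3) iff ((x_2 implies x_2) iff x_1)) implies ((x_3 iff x_2) iff x_2) = 1/2 implies 1/2 = 1/2
x_1 iff x_2 = 1/2 iff 1/2 = 1/2
x_1 iff x_1 = 1/2 iff 1/2 = 1/2
(x_1 iff x_2) iff (x_1 iff x_1) = 1/2 iff 1/2 = 1/2
x_3 implies x_3 = 1/2 implies 1/2 = 1/2
x_2 implies x_3 = 1/2 implies 1/2 = 1/2
x_2 iff x_2 = 1/2 iff 1/2 = 1/2
(x_2 implies x_3) iff (x_2 iff x_2) = 1/2 iff 1/2 = 1/2
(x_3 implies x_3) iff ((x_2 implies x_3) iff (x_2 iff x_2)) = 1/2 iff 1/2 = 1/2
((x_1 iff x_2) iff (x_1 iff x_1)) iff ((x_3 implies x_3) iff ((x_2 implies x_3) iff (x_2 iff x_2))) = 1/2 iff 1/2 = 1/2
((not (x_1 implies x_3) iff ((x_2 implies x_2) iff x_1)) implies ((x_3 iff x_2) iff x_2)) implies (((x_1 iff x_2) iff (x_1 iff x_1)) iff ((x_3 implies x_3) iff ((x_2 implies x_3) iff (x_2 iff x_2)))) = 1/2 implies 1/2 = 1/2
not (((not (x_1 implies x_3) iff ((x_2 implies x_2) iff x_1)) implies ((x_3 iff x_2) iff x_2)) implies (((x_1 iff x_2) iff (x_1 iff x_1)) iff ((x_3 implies x_3) iff ((x_2 implies x_3) iff (x_2 iff x_2))))) = not 1/2 = 1/2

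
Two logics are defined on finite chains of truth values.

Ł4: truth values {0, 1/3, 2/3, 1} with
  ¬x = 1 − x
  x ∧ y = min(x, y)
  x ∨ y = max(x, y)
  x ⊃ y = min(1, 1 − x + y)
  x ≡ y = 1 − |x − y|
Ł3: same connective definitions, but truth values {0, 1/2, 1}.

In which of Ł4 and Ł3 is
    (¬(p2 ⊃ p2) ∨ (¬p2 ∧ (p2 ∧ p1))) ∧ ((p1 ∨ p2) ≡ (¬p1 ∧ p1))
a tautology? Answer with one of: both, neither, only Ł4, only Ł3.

neither

In Ł4: at p1 = 0, p2 = 0 the value is 0 — not a tautology.
In Ł3: at p1 = 0, p2 = 0 the value is 0 — not a tautology.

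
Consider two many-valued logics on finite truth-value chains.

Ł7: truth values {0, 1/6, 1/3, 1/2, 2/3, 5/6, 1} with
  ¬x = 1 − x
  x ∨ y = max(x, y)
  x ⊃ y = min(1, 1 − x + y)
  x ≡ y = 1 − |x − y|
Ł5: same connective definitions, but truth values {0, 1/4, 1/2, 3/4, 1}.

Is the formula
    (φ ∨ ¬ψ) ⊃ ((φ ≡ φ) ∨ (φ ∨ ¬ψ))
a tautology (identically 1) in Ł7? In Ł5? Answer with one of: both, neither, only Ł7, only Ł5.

both

In Ł7: every assignment gives 1 — tautology.
In Ł5: every assignment gives 1 — tautology.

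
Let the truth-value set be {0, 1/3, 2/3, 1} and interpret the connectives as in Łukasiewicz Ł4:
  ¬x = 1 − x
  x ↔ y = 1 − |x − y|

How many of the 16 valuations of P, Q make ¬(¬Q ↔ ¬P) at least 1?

P = 0, Q = 0 ↦ 0  <
P = 0, Q = 1/3 ↦ 1/3  <
P = 0, Q = 2/3 ↦ 2/3  <
P = 0, Q = 1 ↦ 1  ≥
P = 1/3, Q = 0 ↦ 1/3  <
P = 1/3, Q = 1/3 ↦ 0  <
P = 1/3, Q = 2/3 ↦ 1/3  <
P = 1/3, Q = 1 ↦ 2/3  <
P = 2/3, Q = 0 ↦ 2/3  <
P = 2/3, Q = 1/3 ↦ 1/3  <
P = 2/3, Q = 2/3 ↦ 0  <
P = 2/3, Q = 1 ↦ 1/3  <
P = 1, Q = 0 ↦ 1  ≥
P = 1, Q = 1/3 ↦ 2/3  <
P = 1, Q = 2/3 ↦ 1/3  <
P = 1, Q = 1 ↦ 0  <
So 2 of the 16 assignments meet the threshold.

2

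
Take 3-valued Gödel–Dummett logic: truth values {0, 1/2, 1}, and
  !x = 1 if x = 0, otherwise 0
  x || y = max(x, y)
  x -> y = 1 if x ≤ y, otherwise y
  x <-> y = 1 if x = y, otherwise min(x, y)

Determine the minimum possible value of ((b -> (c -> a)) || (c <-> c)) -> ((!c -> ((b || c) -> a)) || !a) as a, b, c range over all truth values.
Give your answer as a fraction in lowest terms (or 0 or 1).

Take a = 1/2, b = 1, c = 0:
c -> a = 0 -> 1/2 = 1
b -> (c -> a) = 1 -> 1 = 1
c <-> c = 0 <-> 0 = 1
(b -> (c -> a)) || (c <-> c) = 1 || 1 = 1
!c = !0 = 1
b || c = 1 || 0 = 1
(b || c) -> a = 1 -> 1/2 = 1/2
!c -> ((b || c) -> a) = 1 -> 1/2 = 1/2
!a = !1/2 = 0
(!c -> ((b || c) -> a)) || !a = 1/2 || 0 = 1/2
((b -> (c -> a)) || (c <-> c)) -> ((!c -> ((b || c) -> a)) || !a) = 1 -> 1/2 = 1/2
No assignment yields a value below 1/2, so this is the minimum.

1/2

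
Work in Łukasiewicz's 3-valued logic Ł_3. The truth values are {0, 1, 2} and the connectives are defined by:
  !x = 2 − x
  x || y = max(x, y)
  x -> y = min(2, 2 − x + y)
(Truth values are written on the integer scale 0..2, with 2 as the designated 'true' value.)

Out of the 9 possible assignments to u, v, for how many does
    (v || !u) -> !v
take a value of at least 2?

u = 0, v = 0 ↦ 2  ≥
u = 0, v = 1 ↦ 1  <
u = 0, v = 2 ↦ 0  <
u = 1, v = 0 ↦ 2  ≥
u = 1, v = 1 ↦ 2  ≥
u = 1, v = 2 ↦ 0  <
u = 2, v = 0 ↦ 2  ≥
u = 2, v = 1 ↦ 2  ≥
u = 2, v = 2 ↦ 0  <
So 5 of the 9 assignments meet the threshold.

5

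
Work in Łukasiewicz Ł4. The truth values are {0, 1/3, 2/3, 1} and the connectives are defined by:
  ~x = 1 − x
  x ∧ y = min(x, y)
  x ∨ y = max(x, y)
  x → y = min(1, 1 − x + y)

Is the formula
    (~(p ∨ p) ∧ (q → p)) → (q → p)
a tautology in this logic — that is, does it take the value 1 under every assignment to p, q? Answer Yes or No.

Yes

p = 0, q = 0 ↦ 1
p = 0, q = 1/3 ↦ 1
p = 0, q = 2/3 ↦ 1
p = 0, q = 1 ↦ 1
p = 1/3, q = 0 ↦ 1
p = 1/3, q = 1/3 ↦ 1
p = 1/3, q = 2/3 ↦ 1
p = 1/3, q = 1 ↦ 1
p = 2/3, q = 0 ↦ 1
p = 2/3, q = 1/3 ↦ 1
p = 2/3, q = 2/3 ↦ 1
p = 2/3, q = 1 ↦ 1
p = 1, q = 0 ↦ 1
p = 1, q = 1/3 ↦ 1
p = 1, q = 2/3 ↦ 1
p = 1, q = 1 ↦ 1
Every assignment gives a value ≥ 1.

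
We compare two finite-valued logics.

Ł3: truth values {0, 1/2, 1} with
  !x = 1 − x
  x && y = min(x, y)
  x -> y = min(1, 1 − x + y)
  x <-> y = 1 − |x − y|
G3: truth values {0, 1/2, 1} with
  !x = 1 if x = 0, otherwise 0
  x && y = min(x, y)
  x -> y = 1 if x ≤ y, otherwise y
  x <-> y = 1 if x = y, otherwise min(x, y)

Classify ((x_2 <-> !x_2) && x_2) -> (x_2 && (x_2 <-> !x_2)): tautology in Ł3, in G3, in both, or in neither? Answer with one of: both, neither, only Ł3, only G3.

In Ł3: every assignment gives 1 — tautology.
In G3: every assignment gives 1 — tautology.

both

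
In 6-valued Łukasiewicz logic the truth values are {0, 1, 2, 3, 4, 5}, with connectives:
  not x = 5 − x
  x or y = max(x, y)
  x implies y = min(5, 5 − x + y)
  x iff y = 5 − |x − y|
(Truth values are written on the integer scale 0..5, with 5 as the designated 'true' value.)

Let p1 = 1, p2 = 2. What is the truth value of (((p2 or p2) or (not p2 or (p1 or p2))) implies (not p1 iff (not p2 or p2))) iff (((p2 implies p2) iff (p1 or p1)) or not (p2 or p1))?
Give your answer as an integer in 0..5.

3

p2 or p2 = 2 or 2 = 2
not p2 = not 2 = 3
p1 or p2 = 1 or 2 = 2
not p2 or (p1 or p2) = 3 or 2 = 3
(p2 or p2) or (not p2 or (p1 or p2)) = 2 or 3 = 3
not p1 = not 1 = 4
not p2 = not 2 = 3
not p2 or p2 = 3 or 2 = 3
not p1 iff (not p2 or p2) = 4 iff 3 = 4
((p2 or p2) or (not p2 or (p1 or p2))) implies (not p1 iff (not p2 or p2)) = 3 implies 4 = 5
p2 implies p2 = 2 implies 2 = 5
p1 or p1 = 1 or 1 = 1
(p2 implies p2) iff (p1 or p1) = 5 iff 1 = 1
p2 or p1 = 2 or 1 = 2
not (p2 or p1) = not 2 = 3
((p2 implies p2) iff (p1 or p1)) or not (p2 or p1) = 1 or 3 = 3
(((p2 or p2) or (not p2 or (p1 or p2))) implies (not p1 iff (not p2 or p2))) iff (((p2 implies p2) iff (p1 or p1)) or not (p2 or p1)) = 5 iff 3 = 3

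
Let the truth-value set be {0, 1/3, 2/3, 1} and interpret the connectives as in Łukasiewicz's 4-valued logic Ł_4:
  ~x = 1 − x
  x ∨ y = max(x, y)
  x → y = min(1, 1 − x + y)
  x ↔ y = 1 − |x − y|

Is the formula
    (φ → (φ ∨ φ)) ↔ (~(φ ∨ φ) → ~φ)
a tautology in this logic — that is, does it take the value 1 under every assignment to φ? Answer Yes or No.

φ = 0 ↦ 1
φ = 1/3 ↦ 1
φ = 2/3 ↦ 1
φ = 1 ↦ 1
Every assignment gives a value ≥ 1.

Yes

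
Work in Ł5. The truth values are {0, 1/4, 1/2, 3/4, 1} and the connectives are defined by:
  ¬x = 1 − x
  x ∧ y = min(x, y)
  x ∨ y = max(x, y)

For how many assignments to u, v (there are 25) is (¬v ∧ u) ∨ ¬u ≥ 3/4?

value 1: 6 assignments (counts)
value 3/4: 8 assignments (counts)
value 1/2: 7 assignments
value 1/4: 3 assignments
value 0: 1 assignment
So 14 of the 25 assignments meet the threshold.

14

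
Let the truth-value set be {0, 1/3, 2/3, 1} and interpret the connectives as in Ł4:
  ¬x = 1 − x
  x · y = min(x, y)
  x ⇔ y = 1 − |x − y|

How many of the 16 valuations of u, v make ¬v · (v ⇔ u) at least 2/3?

5

u = 0, v = 0 ↦ 1  ≥
u = 0, v = 1/3 ↦ 2/3  ≥
u = 0, v = 2/3 ↦ 1/3  <
u = 0, v = 1 ↦ 0  <
u = 1/3, v = 0 ↦ 2/3  ≥
u = 1/3, v = 1/3 ↦ 2/3  ≥
u = 1/3, v = 2/3 ↦ 1/3  <
u = 1/3, v = 1 ↦ 0  <
u = 2/3, v = 0 ↦ 1/3  <
u = 2/3, v = 1/3 ↦ 2/3  ≥
u = 2/3, v = 2/3 ↦ 1/3  <
u = 2/3, v = 1 ↦ 0  <
u = 1, v = 0 ↦ 0  <
u = 1, v = 1/3 ↦ 1/3  <
u = 1, v = 2/3 ↦ 1/3  <
u = 1, v = 1 ↦ 0  <
So 5 of the 16 assignments meet the threshold.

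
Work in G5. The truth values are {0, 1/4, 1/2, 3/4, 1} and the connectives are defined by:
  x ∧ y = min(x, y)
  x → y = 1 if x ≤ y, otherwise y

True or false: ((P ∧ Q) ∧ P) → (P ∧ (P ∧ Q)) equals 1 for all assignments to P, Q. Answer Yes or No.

Yes

At P = 0, Q = 3/4, for instance:
P ∧ Q = 0 ∧ 3/4 = 0
(P ∧ Q) ∧ P = 0 ∧ 0 = 0
P ∧ (P ∧ Q) = 0 ∧ 0 = 0
((P ∧ Q) ∧ P) → (P ∧ (P ∧ Q)) = 0 → 0 = 1
and checking the remaining 24 assignments likewise gives ≥ 1 in every case.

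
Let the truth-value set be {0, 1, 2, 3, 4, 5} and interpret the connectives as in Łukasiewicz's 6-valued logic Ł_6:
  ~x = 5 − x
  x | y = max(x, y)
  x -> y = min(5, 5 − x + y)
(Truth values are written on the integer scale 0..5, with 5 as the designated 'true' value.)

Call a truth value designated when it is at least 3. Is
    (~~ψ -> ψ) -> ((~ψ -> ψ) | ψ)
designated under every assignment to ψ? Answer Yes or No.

Counterexample: take ψ = 0.
~ψ = ~0 = 5
~~ψ = ~5 = 0
~~ψ -> ψ = 0 -> 0 = 5
~ψ = ~0 = 5
~ψ -> ψ = 5 -> 0 = 0
(~ψ -> ψ) | ψ = 0 | 0 = 0
(~~ψ -> ψ) -> ((~ψ -> ψ) | ψ) = 5 -> 0 = 0
This gives 0, which is below 3.

No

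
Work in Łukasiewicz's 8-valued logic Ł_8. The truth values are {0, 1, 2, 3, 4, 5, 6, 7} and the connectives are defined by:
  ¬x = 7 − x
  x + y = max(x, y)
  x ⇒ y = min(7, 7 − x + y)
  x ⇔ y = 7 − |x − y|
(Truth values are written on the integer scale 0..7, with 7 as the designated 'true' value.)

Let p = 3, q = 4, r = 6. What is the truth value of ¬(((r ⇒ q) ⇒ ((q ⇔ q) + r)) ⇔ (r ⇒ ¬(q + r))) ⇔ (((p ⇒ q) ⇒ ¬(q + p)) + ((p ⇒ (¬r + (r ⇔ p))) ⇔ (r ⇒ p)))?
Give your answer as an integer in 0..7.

r ⇒ q = 6 ⇒ 4 = 5
q ⇔ q = 4 ⇔ 4 = 7
(q ⇔ q) + r = 7 + 6 = 7
(r ⇒ q) ⇒ ((q ⇔ q) + r) = 5 ⇒ 7 = 7
q + r = 4 + 6 = 6
¬(q + r) = ¬6 = 1
r ⇒ ¬(q + r) = 6 ⇒ 1 = 2
((r ⇒ q) ⇒ ((q ⇔ q) + r)) ⇔ (r ⇒ ¬(q + r)) = 7 ⇔ 2 = 2
¬(((r ⇒ q) ⇒ ((q ⇔ q) + r)) ⇔ (r ⇒ ¬(q + r))) = ¬2 = 5
p ⇒ q = 3 ⇒ 4 = 7
q + p = 4 + 3 = 4
¬(q + p) = ¬4 = 3
(p ⇒ q) ⇒ ¬(q + p) = 7 ⇒ 3 = 3
¬r = ¬6 = 1
r ⇔ p = 6 ⇔ 3 = 4
¬r + (r ⇔ p) = 1 + 4 = 4
p ⇒ (¬r + (r ⇔ p)) = 3 ⇒ 4 = 7
r ⇒ p = 6 ⇒ 3 = 4
(p ⇒ (¬r + (r ⇔ p))) ⇔ (r ⇒ p) = 7 ⇔ 4 = 4
((p ⇒ q) ⇒ ¬(q + p)) + ((p ⇒ (¬r + (r ⇔ p))) ⇔ (r ⇒ p)) = 3 + 4 = 4
¬(((r ⇒ q) ⇒ ((q ⇔ q) + r)) ⇔ (r ⇒ ¬(q + r))) ⇔ (((p ⇒ q) ⇒ ¬(q + p)) + ((p ⇒ (¬r + (r ⇔ p))) ⇔ (r ⇒ p))) = 5 ⇔ 4 = 6

6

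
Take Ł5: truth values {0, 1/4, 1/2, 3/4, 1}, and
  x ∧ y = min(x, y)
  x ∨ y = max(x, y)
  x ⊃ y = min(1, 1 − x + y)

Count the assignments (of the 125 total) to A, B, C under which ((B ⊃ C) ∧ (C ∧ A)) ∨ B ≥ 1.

value 1: 29 assignments (counts)
value 3/4: 33 assignments
value 1/2: 31 assignments
value 1/4: 23 assignments
value 0: 9 assignments
So 29 of the 125 assignments meet the threshold.

29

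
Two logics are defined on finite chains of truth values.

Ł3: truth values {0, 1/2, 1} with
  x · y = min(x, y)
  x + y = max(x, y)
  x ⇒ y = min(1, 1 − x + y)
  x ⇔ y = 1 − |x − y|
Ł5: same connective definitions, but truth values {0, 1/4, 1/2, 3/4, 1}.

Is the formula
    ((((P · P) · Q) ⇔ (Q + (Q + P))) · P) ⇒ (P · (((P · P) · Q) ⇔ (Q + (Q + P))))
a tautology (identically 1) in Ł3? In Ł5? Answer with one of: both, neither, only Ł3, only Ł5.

In Ł3: every assignment gives 1 — tautology.
In Ł5: every assignment gives 1 — tautology.

both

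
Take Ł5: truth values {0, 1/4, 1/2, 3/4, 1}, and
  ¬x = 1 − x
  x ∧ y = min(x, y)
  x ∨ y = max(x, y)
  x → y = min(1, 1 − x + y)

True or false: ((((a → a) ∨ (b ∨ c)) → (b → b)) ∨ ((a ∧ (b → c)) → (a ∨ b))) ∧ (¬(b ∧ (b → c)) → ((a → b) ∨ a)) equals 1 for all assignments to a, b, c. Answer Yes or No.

Counterexample: take a = 1/4, b = 0, c = 0.
a → a = 1/4 → 1/4 = 1
b ∨ c = 0 ∨ 0 = 0
(a → a) ∨ (b ∨ c) = 1 ∨ 0 = 1
b → b = 0 → 0 = 1
((a → a) ∨ (b ∨ c)) → (b → b) = 1 → 1 = 1
b → c = 0 → 0 = 1
a ∧ (b → c) = 1/4 ∧ 1 = 1/4
a ∨ b = 1/4 ∨ 0 = 1/4
(a ∧ (b → c)) → (a ∨ b) = 1/4 → 1/4 = 1
(((a → a) ∨ (b ∨ c)) → (b → b)) ∨ ((a ∧ (b → c)) → (a ∨ b)) = 1 ∨ 1 = 1
b → c = 0 → 0 = 1
b ∧ (b → c) = 0 ∧ 1 = 0
¬(b ∧ (b → c)) = ¬0 = 1
a → b = 1/4 → 0 = 3/4
(a → b) ∨ a = 3/4 ∨ 1/4 = 3/4
¬(b ∧ (b → c)) → ((a → b) ∨ a) = 1 → 3/4 = 3/4
((((a → a) ∨ (b ∨ c)) → (b → b)) ∨ ((a ∧ (b → c)) → (a ∨ b))) ∧ (¬(b ∧ (b → c)) → ((a → b) ∨ a)) = 1 ∧ 3/4 = 3/4
This gives 3/4 ≠ 1.

No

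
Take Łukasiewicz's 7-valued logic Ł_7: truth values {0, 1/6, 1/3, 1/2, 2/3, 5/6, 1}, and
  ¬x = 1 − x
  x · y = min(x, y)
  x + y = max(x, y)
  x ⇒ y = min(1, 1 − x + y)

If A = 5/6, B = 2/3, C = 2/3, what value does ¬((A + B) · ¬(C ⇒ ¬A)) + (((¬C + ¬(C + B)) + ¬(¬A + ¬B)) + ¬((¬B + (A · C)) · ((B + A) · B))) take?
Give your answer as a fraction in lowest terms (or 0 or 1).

2/3

A + B = 5/6 + 2/3 = 5/6
¬A = ¬5/6 = 1/6
C ⇒ ¬A = 2/3 ⇒ 1/6 = 1/2
¬(C ⇒ ¬A) = ¬1/2 = 1/2
(A + B) · ¬(C ⇒ ¬A) = 5/6 · 1/2 = 1/2
¬((A + B) · ¬(C ⇒ ¬A)) = ¬1/2 = 1/2
¬C = ¬2/3 = 1/3
C + B = 2/3 + 2/3 = 2/3
¬(C + B) = ¬2/3 = 1/3
¬C + ¬(C + B) = 1/3 + 1/3 = 1/3
¬A = ¬5/6 = 1/6
¬B = ¬2/3 = 1/3
¬A + ¬B = 1/6 + 1/3 = 1/3
¬(¬A + ¬B) = ¬1/3 = 2/3
(¬C + ¬(C + B)) + ¬(¬A + ¬B) = 1/3 + 2/3 = 2/3
¬B = ¬2/3 = 1/3
A · C = 5/6 · 2/3 = 2/3
¬B + (A · C) = 1/3 + 2/3 = 2/3
B + A = 2/3 + 5/6 = 5/6
(B + A) · B = 5/6 · 2/3 = 2/3
(¬B + (A · C)) · ((B + A) · B) = 2/3 · 2/3 = 2/3
¬((¬B + (A · C)) · ((B + A) · B)) = ¬2/3 = 1/3
((¬C + ¬(C + B)) + ¬(¬A + ¬B)) + ¬((¬B + (A · C)) · ((B + A) · B)) = 2/3 + 1/3 = 2/3
¬((A + B) · ¬(C ⇒ ¬A)) + (((¬C + ¬(C + B)) + ¬(¬A + ¬B)) + ¬((¬B + (A · C)) · ((B + A) · B))) = 1/2 + 2/3 = 2/3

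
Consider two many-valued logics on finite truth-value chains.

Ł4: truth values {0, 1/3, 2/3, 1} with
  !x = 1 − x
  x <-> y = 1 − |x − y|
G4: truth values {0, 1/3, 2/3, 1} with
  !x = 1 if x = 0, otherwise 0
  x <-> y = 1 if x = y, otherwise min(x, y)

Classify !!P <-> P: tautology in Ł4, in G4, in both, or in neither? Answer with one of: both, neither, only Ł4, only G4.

only Ł4

In Ł4: every assignment gives 1 — tautology.
In G4: at P = 1/3 the value is 1/3 — not a tautology.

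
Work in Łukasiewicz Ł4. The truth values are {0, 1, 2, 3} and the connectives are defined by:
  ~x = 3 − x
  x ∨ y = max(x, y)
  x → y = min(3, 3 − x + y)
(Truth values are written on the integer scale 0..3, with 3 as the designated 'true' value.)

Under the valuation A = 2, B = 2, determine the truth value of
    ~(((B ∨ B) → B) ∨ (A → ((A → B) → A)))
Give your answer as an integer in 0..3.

B ∨ B = 2 ∨ 2 = 2
(B ∨ B) → B = 2 → 2 = 3
A → B = 2 → 2 = 3
(A → B) → A = 3 → 2 = 2
A → ((A → B) → A) = 2 → 2 = 3
((B ∨ B) → B) ∨ (A → ((A → B) → A)) = 3 ∨ 3 = 3
~(((B ∨ B) → B) ∨ (A → ((A → B) → A))) = ~3 = 0

0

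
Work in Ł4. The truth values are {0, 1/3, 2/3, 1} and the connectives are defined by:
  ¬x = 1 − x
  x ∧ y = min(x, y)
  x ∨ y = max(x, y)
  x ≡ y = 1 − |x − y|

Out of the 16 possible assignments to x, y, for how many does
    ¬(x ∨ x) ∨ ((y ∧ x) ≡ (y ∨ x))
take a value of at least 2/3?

x = 0, y = 0 ↦ 1  ≥
x = 0, y = 1/3 ↦ 1  ≥
x = 0, y = 2/3 ↦ 1  ≥
x = 0, y = 1 ↦ 1  ≥
x = 1/3, y = 0 ↦ 2/3  ≥
x = 1/3, y = 1/3 ↦ 1  ≥
x = 1/3, y = 2/3 ↦ 2/3  ≥
x = 1/3, y = 1 ↦ 2/3  ≥
x = 2/3, y = 0 ↦ 1/3  <
x = 2/3, y = 1/3 ↦ 2/3  ≥
x = 2/3, y = 2/3 ↦ 1  ≥
x = 2/3, y = 1 ↦ 2/3  ≥
x = 1, y = 0 ↦ 0  <
x = 1, y = 1/3 ↦ 1/3  <
x = 1, y = 2/3 ↦ 2/3  ≥
x = 1, y = 1 ↦ 1  ≥
So 13 of the 16 assignments meet the threshold.

13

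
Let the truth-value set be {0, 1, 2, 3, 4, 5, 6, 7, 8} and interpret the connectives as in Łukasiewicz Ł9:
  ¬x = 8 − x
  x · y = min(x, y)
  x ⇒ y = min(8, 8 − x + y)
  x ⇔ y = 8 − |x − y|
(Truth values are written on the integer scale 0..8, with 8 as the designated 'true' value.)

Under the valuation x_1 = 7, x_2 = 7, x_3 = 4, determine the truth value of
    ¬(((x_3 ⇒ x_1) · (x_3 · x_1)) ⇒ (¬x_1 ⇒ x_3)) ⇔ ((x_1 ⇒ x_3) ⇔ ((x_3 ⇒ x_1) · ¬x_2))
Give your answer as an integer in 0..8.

4

x_3 ⇒ x_1 = 4 ⇒ 7 = 8
x_3 · x_1 = 4 · 7 = 4
(x_3 ⇒ x_1) · (x_3 · x_1) = 8 · 4 = 4
¬x_1 = ¬7 = 1
¬x_1 ⇒ x_3 = 1 ⇒ 4 = 8
((x_3 ⇒ x_1) · (x_3 · x_1)) ⇒ (¬x_1 ⇒ x_3) = 4 ⇒ 8 = 8
¬(((x_3 ⇒ x_1) · (x_3 · x_1)) ⇒ (¬x_1 ⇒ x_3)) = ¬8 = 0
x_1 ⇒ x_3 = 7 ⇒ 4 = 5
x_3 ⇒ x_1 = 4 ⇒ 7 = 8
¬x_2 = ¬7 = 1
(x_3 ⇒ x_1) · ¬x_2 = 8 · 1 = 1
(x_1 ⇒ x_3) ⇔ ((x_3 ⇒ x_1) · ¬x_2) = 5 ⇔ 1 = 4
¬(((x_3 ⇒ x_1) · (x_3 · x_1)) ⇒ (¬x_1 ⇒ x_3)) ⇔ ((x_1 ⇒ x_3) ⇔ ((x_3 ⇒ x_1) · ¬x_2)) = 0 ⇔ 4 = 4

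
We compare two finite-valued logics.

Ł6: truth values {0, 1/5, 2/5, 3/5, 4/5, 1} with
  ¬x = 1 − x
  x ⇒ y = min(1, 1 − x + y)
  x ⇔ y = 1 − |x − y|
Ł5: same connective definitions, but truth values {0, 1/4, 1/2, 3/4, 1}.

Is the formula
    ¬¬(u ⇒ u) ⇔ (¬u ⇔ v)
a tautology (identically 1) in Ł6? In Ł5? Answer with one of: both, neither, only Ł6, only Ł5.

neither

In Ł6: at u = 0, v = 0 the value is 0 — not a tautology.
In Ł5: at u = 0, v = 0 the value is 0 — not a tautology.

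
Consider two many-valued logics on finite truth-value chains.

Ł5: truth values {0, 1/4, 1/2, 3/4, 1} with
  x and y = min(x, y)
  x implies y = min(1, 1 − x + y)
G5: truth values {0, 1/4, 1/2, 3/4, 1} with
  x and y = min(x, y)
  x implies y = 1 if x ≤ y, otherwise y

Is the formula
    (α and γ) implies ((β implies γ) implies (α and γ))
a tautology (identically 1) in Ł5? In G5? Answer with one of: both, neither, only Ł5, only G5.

In Ł5: every assignment gives 1 — tautology.
In G5: every assignment gives 1 — tautology.

both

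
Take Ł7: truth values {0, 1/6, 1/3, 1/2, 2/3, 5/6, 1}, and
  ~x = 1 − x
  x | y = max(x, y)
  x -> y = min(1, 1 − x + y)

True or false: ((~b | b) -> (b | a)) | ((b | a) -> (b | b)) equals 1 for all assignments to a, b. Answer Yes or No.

Counterexample: take a = 1/6, b = 0.
~b = ~0 = 1
~b | b = 1 | 0 = 1
b | a = 0 | 1/6 = 1/6
(~b | b) -> (b | a) = 1 -> 1/6 = 1/6
b | a = 0 | 1/6 = 1/6
b | b = 0 | 0 = 0
(b | a) -> (b | b) = 1/6 -> 0 = 5/6
((~b | b) -> (b | a)) | ((b | a) -> (b | b)) = 1/6 | 5/6 = 5/6
This gives 5/6 ≠ 1.

No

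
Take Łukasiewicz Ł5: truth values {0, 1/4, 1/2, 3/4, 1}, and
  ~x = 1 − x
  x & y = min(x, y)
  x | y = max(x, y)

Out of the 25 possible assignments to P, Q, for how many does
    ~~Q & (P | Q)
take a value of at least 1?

value 1: 5 assignments (counts)
value 3/4: 5 assignments
value 1/2: 5 assignments
value 1/4: 5 assignments
value 0: 5 assignments
So 5 of the 25 assignments meet the threshold.

5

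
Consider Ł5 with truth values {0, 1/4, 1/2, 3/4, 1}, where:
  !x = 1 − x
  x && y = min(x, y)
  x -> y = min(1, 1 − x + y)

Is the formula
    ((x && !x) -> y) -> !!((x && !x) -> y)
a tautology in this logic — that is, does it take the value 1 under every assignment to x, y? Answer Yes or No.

At x = 1/2, y = 0, for instance:
!x = !1/2 = 1/2
x && !x = 1/2 && 1/2 = 1/2
(x && !x) -> y = 1/2 -> 0 = 1/2
!((x && !x) -> y) = !1/2 = 1/2
!!((x && !x) -> y) = !1/2 = 1/2
((x && !x) -> y) -> !!((x && !x) -> y) = 1/2 -> 1/2 = 1
and checking the remaining 24 assignments likewise gives ≥ 1 in every case.

Yes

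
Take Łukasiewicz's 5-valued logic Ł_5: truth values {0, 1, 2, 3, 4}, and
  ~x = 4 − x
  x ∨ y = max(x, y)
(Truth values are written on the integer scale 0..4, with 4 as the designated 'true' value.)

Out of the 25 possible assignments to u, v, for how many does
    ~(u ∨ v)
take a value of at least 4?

1

value 4: 1 assignment (counts)
value 3: 3 assignments
value 2: 5 assignments
value 1: 7 assignments
value 0: 9 assignments
So 1 of the 25 assignments meets the threshold.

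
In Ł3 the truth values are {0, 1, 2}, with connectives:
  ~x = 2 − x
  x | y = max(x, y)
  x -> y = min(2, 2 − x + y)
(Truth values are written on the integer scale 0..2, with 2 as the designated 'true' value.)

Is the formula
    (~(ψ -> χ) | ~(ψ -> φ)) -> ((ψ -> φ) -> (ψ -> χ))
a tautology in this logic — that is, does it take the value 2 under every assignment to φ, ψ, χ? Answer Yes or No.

Counterexample: take φ = 1, ψ = 2, χ = 0.
ψ -> χ = 2 -> 0 = 0
~(ψ -> χ) = ~0 = 2
ψ -> φ = 2 -> 1 = 1
~(ψ -> φ) = ~1 = 1
~(ψ -> χ) | ~(ψ -> φ) = 2 | 1 = 2
ψ -> φ = 2 -> 1 = 1
ψ -> χ = 2 -> 0 = 0
(ψ -> φ) -> (ψ -> χ) = 1 -> 0 = 1
(~(ψ -> χ) | ~(ψ -> φ)) -> ((ψ -> φ) -> (ψ -> χ)) = 2 -> 1 = 1
This gives 1 ≠ 2.

No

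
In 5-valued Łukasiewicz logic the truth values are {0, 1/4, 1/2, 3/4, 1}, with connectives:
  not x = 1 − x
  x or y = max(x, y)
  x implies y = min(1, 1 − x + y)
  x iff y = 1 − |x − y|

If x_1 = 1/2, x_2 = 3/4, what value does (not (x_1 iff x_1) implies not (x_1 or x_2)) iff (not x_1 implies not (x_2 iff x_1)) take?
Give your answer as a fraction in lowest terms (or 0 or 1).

3/4

x_1 iff x_1 = 1/2 iff 1/2 = 1
not (x_1 iff x_1) = not 1 = 0
x_1 or x_2 = 1/2 or 3/4 = 3/4
not (x_1 or x_2) = not 3/4 = 1/4
not (x_1 iff x_1) implies not (x_1 or x_2) = 0 implies 1/4 = 1
not x_1 = not 1/2 = 1/2
x_2 iff x_1 = 3/4 iff 1/2 = 3/4
not (x_2 iff x_1) = not 3/4 = 1/4
not x_1 implies not (x_2 iff x_1) = 1/2 implies 1/4 = 3/4
(not (x_1 iff x_1) implies not (x_1 or x_2)) iff (not x_1 implies not (x_2 iff x_1)) = 1 iff 3/4 = 3/4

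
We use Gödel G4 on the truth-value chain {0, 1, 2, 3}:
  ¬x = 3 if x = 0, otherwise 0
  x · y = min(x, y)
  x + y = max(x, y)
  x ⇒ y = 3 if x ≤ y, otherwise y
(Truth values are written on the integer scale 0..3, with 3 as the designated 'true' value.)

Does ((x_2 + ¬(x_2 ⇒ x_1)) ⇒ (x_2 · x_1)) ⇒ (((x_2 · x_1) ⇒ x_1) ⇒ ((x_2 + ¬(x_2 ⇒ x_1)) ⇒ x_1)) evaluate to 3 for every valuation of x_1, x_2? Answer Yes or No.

x_1 = 0, x_2 = 0 ↦ 3
x_1 = 0, x_2 = 1 ↦ 3
x_1 = 0, x_2 = 2 ↦ 3
x_1 = 0, x_2 = 3 ↦ 3
x_1 = 1, x_2 = 0 ↦ 3
x_1 = 1, x_2 = 1 ↦ 3
x_1 = 1, x_2 = 2 ↦ 3
x_1 = 1, x_2 = 3 ↦ 3
x_1 = 2, x_2 = 0 ↦ 3
x_1 = 2, x_2 = 1 ↦ 3
x_1 = 2, x_2 = 2 ↦ 3
x_1 = 2, x_2 = 3 ↦ 3
x_1 = 3, x_2 = 0 ↦ 3
x_1 = 3, x_2 = 1 ↦ 3
x_1 = 3, x_2 = 2 ↦ 3
x_1 = 3, x_2 = 3 ↦ 3
Every assignment gives a value ≥ 3.

Yes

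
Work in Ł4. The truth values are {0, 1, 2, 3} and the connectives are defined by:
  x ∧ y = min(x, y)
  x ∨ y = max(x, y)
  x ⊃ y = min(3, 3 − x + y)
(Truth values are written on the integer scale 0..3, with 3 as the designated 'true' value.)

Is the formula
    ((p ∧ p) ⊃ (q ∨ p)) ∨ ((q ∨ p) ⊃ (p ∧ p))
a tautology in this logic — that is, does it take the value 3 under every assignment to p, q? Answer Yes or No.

Yes

p = 0, q = 0 ↦ 3
p = 0, q = 1 ↦ 3
p = 0, q = 2 ↦ 3
p = 0, q = 3 ↦ 3
p = 1, q = 0 ↦ 3
p = 1, q = 1 ↦ 3
p = 1, q = 2 ↦ 3
p = 1, q = 3 ↦ 3
p = 2, q = 0 ↦ 3
p = 2, q = 1 ↦ 3
p = 2, q = 2 ↦ 3
p = 2, q = 3 ↦ 3
p = 3, q = 0 ↦ 3
p = 3, q = 1 ↦ 3
p = 3, q = 2 ↦ 3
p = 3, q = 3 ↦ 3
Every assignment gives a value ≥ 3.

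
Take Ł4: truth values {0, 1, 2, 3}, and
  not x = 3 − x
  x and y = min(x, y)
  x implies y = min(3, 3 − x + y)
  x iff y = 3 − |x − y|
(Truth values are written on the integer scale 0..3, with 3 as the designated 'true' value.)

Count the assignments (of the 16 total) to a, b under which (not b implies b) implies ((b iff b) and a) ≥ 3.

8

a = 0, b = 0 ↦ 3  ≥
a = 0, b = 1 ↦ 1  <
a = 0, b = 2 ↦ 0  <
a = 0, b = 3 ↦ 0  <
a = 1, b = 0 ↦ 3  ≥
a = 1, b = 1 ↦ 2  <
a = 1, b = 2 ↦ 1  <
a = 1, b = 3 ↦ 1  <
a = 2, b = 0 ↦ 3  ≥
a = 2, b = 1 ↦ 3  ≥
a = 2, b = 2 ↦ 2  <
a = 2, b = 3 ↦ 2  <
a = 3, b = 0 ↦ 3  ≥
a = 3, b = 1 ↦ 3  ≥
a = 3, b = 2 ↦ 3  ≥
a = 3, b = 3 ↦ 3  ≥
So 8 of the 16 assignments meet the threshold.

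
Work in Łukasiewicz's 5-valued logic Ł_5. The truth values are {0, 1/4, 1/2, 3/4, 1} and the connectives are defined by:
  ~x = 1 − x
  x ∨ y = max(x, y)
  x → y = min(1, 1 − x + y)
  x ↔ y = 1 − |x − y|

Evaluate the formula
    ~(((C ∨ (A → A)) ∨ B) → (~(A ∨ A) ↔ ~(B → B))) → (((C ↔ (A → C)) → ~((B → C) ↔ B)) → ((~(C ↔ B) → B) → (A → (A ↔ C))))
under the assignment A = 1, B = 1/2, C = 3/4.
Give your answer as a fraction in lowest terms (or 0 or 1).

1

A → A = 1 → 1 = 1
C ∨ (A → A) = 3/4 ∨ 1 = 1
(C ∨ (A → A)) ∨ B = 1 ∨ 1/2 = 1
A ∨ A = 1 ∨ 1 = 1
~(A ∨ A) = ~1 = 0
B → B = 1/2 → 1/2 = 1
~(B → B) = ~1 = 0
~(A ∨ A) ↔ ~(B → B) = 0 ↔ 0 = 1
((C ∨ (A → A)) ∨ B) → (~(A ∨ A) ↔ ~(B → B)) = 1 → 1 = 1
~(((C ∨ (A → A)) ∨ B) → (~(A ∨ A) ↔ ~(B → B))) = ~1 = 0
A → C = 1 → 3/4 = 3/4
C ↔ (A → C) = 3/4 ↔ 3/4 = 1
B → C = 1/2 → 3/4 = 1
(B → C) ↔ B = 1 ↔ 1/2 = 1/2
~((B → C) ↔ B) = ~1/2 = 1/2
(C ↔ (A → C)) → ~((B → C) ↔ B) = 1 → 1/2 = 1/2
C ↔ B = 3/4 ↔ 1/2 = 3/4
~(C ↔ B) = ~3/4 = 1/4
~(C ↔ B) → B = 1/4 → 1/2 = 1
A ↔ C = 1 ↔ 3/4 = 3/4
A → (A ↔ C) = 1 → 3/4 = 3/4
(~(C ↔ B) → B) → (A → (A ↔ C)) = 1 → 3/4 = 3/4
((C ↔ (A → C)) → ~((B → C) ↔ B)) → ((~(C ↔ B) → B) → (A → (A ↔ C))) = 1/2 → 3/4 = 1
~(((C ∨ (A → A)) ∨ B) → (~(A ∨ A) ↔ ~(B → B))) → (((C ↔ (A → C)) → ~((B → C) ↔ B)) → ((~(C ↔ B) → B) → (A → (A ↔ C)))) = 0 → 1 = 1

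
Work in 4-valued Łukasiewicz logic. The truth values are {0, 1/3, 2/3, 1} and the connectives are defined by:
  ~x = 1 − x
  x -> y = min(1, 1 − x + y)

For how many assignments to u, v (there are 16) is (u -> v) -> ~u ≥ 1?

u = 0, v = 0 ↦ 1  ≥
u = 0, v = 1/3 ↦ 1  ≥
u = 0, v = 2/3 ↦ 1  ≥
u = 0, v = 1 ↦ 1  ≥
u = 1/3, v = 0 ↦ 1  ≥
u = 1/3, v = 1/3 ↦ 2/3  <
u = 1/3, v = 2/3 ↦ 2/3  <
u = 1/3, v = 1 ↦ 2/3  <
u = 2/3, v = 0 ↦ 1  ≥
u = 2/3, v = 1/3 ↦ 2/3  <
u = 2/3, v = 2/3 ↦ 1/3  <
u = 2/3, v = 1 ↦ 1/3  <
u = 1, v = 0 ↦ 1  ≥
u = 1, v = 1/3 ↦ 2/3  <
u = 1, v = 2/3 ↦ 1/3  <
u = 1, v = 1 ↦ 0  <
So 7 of the 16 assignments meet the threshold.

7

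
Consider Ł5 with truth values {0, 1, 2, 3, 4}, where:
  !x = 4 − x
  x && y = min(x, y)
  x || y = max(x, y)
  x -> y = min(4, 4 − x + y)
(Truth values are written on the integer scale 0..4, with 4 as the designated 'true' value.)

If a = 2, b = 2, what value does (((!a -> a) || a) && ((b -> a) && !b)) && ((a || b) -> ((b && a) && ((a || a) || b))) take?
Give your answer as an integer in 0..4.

2

!a = !2 = 2
!a -> a = 2 -> 2 = 4
(!a -> a) || a = 4 || 2 = 4
b -> a = 2 -> 2 = 4
!b = !2 = 2
(b -> a) && !b = 4 && 2 = 2
((!a -> a) || a) && ((b -> a) && !b) = 4 && 2 = 2
a || b = 2 || 2 = 2
b && a = 2 && 2 = 2
a || a = 2 || 2 = 2
(a || a) || b = 2 || 2 = 2
(b && a) && ((a || a) || b) = 2 && 2 = 2
(a || b) -> ((b && a) && ((a || a) || b)) = 2 -> 2 = 4
(((!a -> a) || a) && ((b -> a) && !b)) && ((a || b) -> ((b && a) && ((a || a) || b))) = 2 && 4 = 2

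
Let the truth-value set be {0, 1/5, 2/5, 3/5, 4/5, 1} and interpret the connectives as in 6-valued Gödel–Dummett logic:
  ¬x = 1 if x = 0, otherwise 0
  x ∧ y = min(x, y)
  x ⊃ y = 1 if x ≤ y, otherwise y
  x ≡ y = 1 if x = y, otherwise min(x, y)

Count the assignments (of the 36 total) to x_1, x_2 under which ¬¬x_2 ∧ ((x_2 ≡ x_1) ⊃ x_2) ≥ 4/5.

value 1: 26 assignments (counts)
value 4/5: 1 assignment (counts)
value 3/5: 1 assignment
value 2/5: 1 assignment
value 1/5: 1 assignment
value 0: 6 assignments
So 27 of the 36 assignments meet the threshold.

27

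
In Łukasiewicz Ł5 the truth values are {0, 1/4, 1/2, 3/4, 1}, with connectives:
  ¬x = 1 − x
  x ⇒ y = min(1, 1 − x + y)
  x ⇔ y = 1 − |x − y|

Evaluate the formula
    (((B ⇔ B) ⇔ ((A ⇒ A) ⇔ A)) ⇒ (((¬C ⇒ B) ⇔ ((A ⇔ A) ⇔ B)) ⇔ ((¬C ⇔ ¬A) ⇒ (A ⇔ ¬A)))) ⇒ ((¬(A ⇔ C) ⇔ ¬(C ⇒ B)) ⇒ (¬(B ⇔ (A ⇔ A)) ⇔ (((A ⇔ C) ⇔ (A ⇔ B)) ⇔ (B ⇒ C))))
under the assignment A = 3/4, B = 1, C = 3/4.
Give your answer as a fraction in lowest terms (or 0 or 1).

B ⇔ B = 1 ⇔ 1 = 1
A ⇒ A = 3/4 ⇒ 3/4 = 1
(A ⇒ A) ⇔ A = 1 ⇔ 3/4 = 3/4
(B ⇔ B) ⇔ ((A ⇒ A) ⇔ A) = 1 ⇔ 3/4 = 3/4
¬C = ¬3/4 = 1/4
¬C ⇒ B = 1/4 ⇒ 1 = 1
A ⇔ A = 3/4 ⇔ 3/4 = 1
(A ⇔ A) ⇔ B = 1 ⇔ 1 = 1
(¬C ⇒ B) ⇔ ((A ⇔ A) ⇔ B) = 1 ⇔ 1 = 1
¬C = ¬3/4 = 1/4
¬A = ¬3/4 = 1/4
¬C ⇔ ¬A = 1/4 ⇔ 1/4 = 1
¬A = ¬3/4 = 1/4
A ⇔ ¬A = 3/4 ⇔ 1/4 = 1/2
(¬C ⇔ ¬A) ⇒ (A ⇔ ¬A) = 1 ⇒ 1/2 = 1/2
((¬C ⇒ B) ⇔ ((A ⇔ A) ⇔ B)) ⇔ ((¬C ⇔ ¬A) ⇒ (A ⇔ ¬A)) = 1 ⇔ 1/2 = 1/2
((B ⇔ B) ⇔ ((A ⇒ A) ⇔ A)) ⇒ (((¬C ⇒ B) ⇔ ((A ⇔ A) ⇔ B)) ⇔ ((¬C ⇔ ¬A) ⇒ (A ⇔ ¬A))) = 3/4 ⇒ 1/2 = 3/4
A ⇔ C = 3/4 ⇔ 3/4 = 1
¬(A ⇔ C) = ¬1 = 0
C ⇒ B = 3/4 ⇒ 1 = 1
¬(C ⇒ B) = ¬1 = 0
¬(A ⇔ C) ⇔ ¬(C ⇒ B) = 0 ⇔ 0 = 1
A ⇔ A = 3/4 ⇔ 3/4 = 1
B ⇔ (A ⇔ A) = 1 ⇔ 1 = 1
¬(B ⇔ (A ⇔ A)) = ¬1 = 0
A ⇔ C = 3/4 ⇔ 3/4 = 1
A ⇔ B = 3/4 ⇔ 1 = 3/4
(A ⇔ C) ⇔ (A ⇔ B) = 1 ⇔ 3/4 = 3/4
B ⇒ C = 1 ⇒ 3/4 = 3/4
((A ⇔ C) ⇔ (A ⇔ B)) ⇔ (B ⇒ C) = 3/4 ⇔ 3/4 = 1
¬(B ⇔ (A ⇔ A)) ⇔ (((A ⇔ C) ⇔ (A ⇔ B)) ⇔ (B ⇒ C)) = 0 ⇔ 1 = 0
(¬(A ⇔ C) ⇔ ¬(C ⇒ B)) ⇒ (¬(B ⇔ (A ⇔ A)) ⇔ (((A ⇔ C) ⇔ (A ⇔ B)) ⇔ (B ⇒ C))) = 1 ⇒ 0 = 0
(((B ⇔ B) ⇔ ((A ⇒ A) ⇔ A)) ⇒ (((¬C ⇒ B) ⇔ ((A ⇔ A) ⇔ B)) ⇔ ((¬C ⇔ ¬A) ⇒ (A ⇔ ¬A)))) ⇒ ((¬(A ⇔ C) ⇔ ¬(C ⇒ B)) ⇒ (¬(B ⇔ (A ⇔ A)) ⇔ (((A ⇔ C) ⇔ (A ⇔ B)) ⇔ (B ⇒ C)))) = 3/4 ⇒ 0 = 1/4

1/4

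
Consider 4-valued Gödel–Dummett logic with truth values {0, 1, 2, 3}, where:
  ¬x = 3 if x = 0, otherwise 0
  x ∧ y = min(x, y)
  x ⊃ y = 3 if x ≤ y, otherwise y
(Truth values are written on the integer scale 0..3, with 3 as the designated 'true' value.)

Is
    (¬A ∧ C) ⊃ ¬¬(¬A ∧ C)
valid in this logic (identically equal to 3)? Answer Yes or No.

A = 0, C = 0 ↦ 3
A = 0, C = 1 ↦ 3
A = 0, C = 2 ↦ 3
A = 0, C = 3 ↦ 3
A = 1, C = 0 ↦ 3
A = 1, C = 1 ↦ 3
A = 1, C = 2 ↦ 3
A = 1, C = 3 ↦ 3
A = 2, C = 0 ↦ 3
A = 2, C = 1 ↦ 3
A = 2, C = 2 ↦ 3
A = 2, C = 3 ↦ 3
A = 3, C = 0 ↦ 3
A = 3, C = 1 ↦ 3
A = 3, C = 2 ↦ 3
A = 3, C = 3 ↦ 3
Every assignment gives a value ≥ 3.

Yes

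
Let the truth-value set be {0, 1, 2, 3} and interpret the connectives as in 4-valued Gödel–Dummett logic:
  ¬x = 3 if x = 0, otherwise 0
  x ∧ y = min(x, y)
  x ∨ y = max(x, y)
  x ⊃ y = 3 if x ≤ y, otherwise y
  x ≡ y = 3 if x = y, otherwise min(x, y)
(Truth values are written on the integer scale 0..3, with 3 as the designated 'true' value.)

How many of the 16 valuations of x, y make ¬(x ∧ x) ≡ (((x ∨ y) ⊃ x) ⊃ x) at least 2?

3

x = 0, y = 0 ↦ 0  <
x = 0, y = 1 ↦ 3  ≥
x = 0, y = 2 ↦ 3  ≥
x = 0, y = 3 ↦ 3  ≥
x = 1, y = 0 ↦ 0  <
x = 1, y = 1 ↦ 0  <
x = 1, y = 2 ↦ 0  <
x = 1, y = 3 ↦ 0  <
x = 2, y = 0 ↦ 0  <
x = 2, y = 1 ↦ 0  <
x = 2, y = 2 ↦ 0  <
x = 2, y = 3 ↦ 0  <
x = 3, y = 0 ↦ 0  <
x = 3, y = 1 ↦ 0  <
x = 3, y = 2 ↦ 0  <
x = 3, y = 3 ↦ 0  <
So 3 of the 16 assignments meet the threshold.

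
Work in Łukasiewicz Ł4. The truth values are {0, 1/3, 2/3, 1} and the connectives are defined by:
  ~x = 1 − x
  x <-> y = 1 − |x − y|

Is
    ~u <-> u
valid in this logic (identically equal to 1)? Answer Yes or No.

No

Counterexample: take u = 0.
~u = ~0 = 1
~u <-> u = 1 <-> 0 = 0
This gives 0 ≠ 1.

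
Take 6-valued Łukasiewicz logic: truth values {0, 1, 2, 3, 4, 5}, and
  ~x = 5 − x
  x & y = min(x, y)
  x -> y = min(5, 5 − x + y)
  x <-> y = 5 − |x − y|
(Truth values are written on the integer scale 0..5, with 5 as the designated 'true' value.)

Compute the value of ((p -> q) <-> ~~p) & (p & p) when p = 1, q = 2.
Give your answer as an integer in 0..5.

1

p -> q = 1 -> 2 = 5
~p = ~1 = 4
~~p = ~4 = 1
(p -> q) <-> ~~p = 5 <-> 1 = 1
p & p = 1 & 1 = 1
((p -> q) <-> ~~p) & (p & p) = 1 & 1 = 1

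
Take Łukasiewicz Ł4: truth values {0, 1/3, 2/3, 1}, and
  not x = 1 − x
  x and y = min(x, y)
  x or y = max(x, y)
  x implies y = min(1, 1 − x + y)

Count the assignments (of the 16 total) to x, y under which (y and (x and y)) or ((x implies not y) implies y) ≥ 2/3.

x = 0, y = 0 ↦ 0  <
x = 0, y = 1/3 ↦ 1/3  <
x = 0, y = 2/3 ↦ 2/3  ≥
x = 0, y = 1 ↦ 1  ≥
x = 1/3, y = 0 ↦ 0  <
x = 1/3, y = 1/3 ↦ 1/3  <
x = 1/3, y = 2/3 ↦ 2/3  ≥
x = 1/3, y = 1 ↦ 1  ≥
x = 2/3, y = 0 ↦ 0  <
x = 2/3, y = 1/3 ↦ 1/3  <
x = 2/3, y = 2/3 ↦ 1  ≥
x = 2/3, y = 1 ↦ 1  ≥
x = 1, y = 0 ↦ 0  <
x = 1, y = 1/3 ↦ 2/3  ≥
x = 1, y = 2/3 ↦ 1  ≥
x = 1, y = 1 ↦ 1  ≥
So 9 of the 16 assignments meet the threshold.

9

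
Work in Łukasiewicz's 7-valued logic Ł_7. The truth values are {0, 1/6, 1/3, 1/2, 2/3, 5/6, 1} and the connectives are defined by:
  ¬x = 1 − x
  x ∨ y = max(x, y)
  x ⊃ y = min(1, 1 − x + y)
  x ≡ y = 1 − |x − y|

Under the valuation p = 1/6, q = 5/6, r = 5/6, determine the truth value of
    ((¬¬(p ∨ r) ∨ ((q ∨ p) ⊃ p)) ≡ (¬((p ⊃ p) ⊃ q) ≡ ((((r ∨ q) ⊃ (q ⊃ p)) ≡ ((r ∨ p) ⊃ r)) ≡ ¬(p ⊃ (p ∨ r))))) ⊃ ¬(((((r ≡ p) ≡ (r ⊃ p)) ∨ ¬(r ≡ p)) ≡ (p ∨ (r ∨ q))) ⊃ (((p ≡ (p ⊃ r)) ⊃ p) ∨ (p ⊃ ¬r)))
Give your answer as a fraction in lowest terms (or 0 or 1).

1/6

p ∨ r = 1/6 ∨ 5/6 = 5/6
¬(p ∨ r) = ¬5/6 = 1/6
¬¬(p ∨ r) = ¬1/6 = 5/6
q ∨ p = 5/6 ∨ 1/6 = 5/6
(q ∨ p) ⊃ p = 5/6 ⊃ 1/6 = 1/3
¬¬(p ∨ r) ∨ ((q ∨ p) ⊃ p) = 5/6 ∨ 1/3 = 5/6
p ⊃ p = 1/6 ⊃ 1/6 = 1
(p ⊃ p) ⊃ q = 1 ⊃ 5/6 = 5/6
¬((p ⊃ p) ⊃ q) = ¬5/6 = 1/6
r ∨ q = 5/6 ∨ 5/6 = 5/6
q ⊃ p = 5/6 ⊃ 1/6 = 1/3
(r ∨ q) ⊃ (q ⊃ p) = 5/6 ⊃ 1/3 = 1/2
r ∨ p = 5/6 ∨ 1/6 = 5/6
(r ∨ p) ⊃ r = 5/6 ⊃ 5/6 = 1
((r ∨ q) ⊃ (q ⊃ p)) ≡ ((r ∨ p) ⊃ r) = 1/2 ≡ 1 = 1/2
p ∨ r = 1/6 ∨ 5/6 = 5/6
p ⊃ (p ∨ r) = 1/6 ⊃ 5/6 = 1
¬(p ⊃ (p ∨ r)) = ¬1 = 0
(((r ∨ q) ⊃ (q ⊃ p)) ≡ ((r ∨ p) ⊃ r)) ≡ ¬(p ⊃ (p ∨ r)) = 1/2 ≡ 0 = 1/2
¬((p ⊃ p) ⊃ q) ≡ ((((r ∨ q) ⊃ (q ⊃ p)) ≡ ((r ∨ p) ⊃ r)) ≡ ¬(p ⊃ (p ∨ r))) = 1/6 ≡ 1/2 = 2/3
(¬¬(p ∨ r) ∨ ((q ∨ p) ⊃ p)) ≡ (¬((p ⊃ p) ⊃ q) ≡ ((((r ∨ q) ⊃ (q ⊃ p)) ≡ ((r ∨ p) ⊃ r)) ≡ ¬(p ⊃ (p ∨ r)))) = 5/6 ≡ 2/3 = 5/6
r ≡ p = 5/6 ≡ 1/6 = 1/3
r ⊃ p = 5/6 ⊃ 1/6 = 1/3
(r ≡ p) ≡ (r ⊃ p) = 1/3 ≡ 1/3 = 1
r ≡ p = 5/6 ≡ 1/6 = 1/3
¬(r ≡ p) = ¬1/3 = 2/3
((r ≡ p) ≡ (r ⊃ p)) ∨ ¬(r ≡ p) = 1 ∨ 2/3 = 1
r ∨ q = 5/6 ∨ 5/6 = 5/6
p ∨ (r ∨ q) = 1/6 ∨ 5/6 = 5/6
(((r ≡ p) ≡ (r ⊃ p)) ∨ ¬(r ≡ p)) ≡ (p ∨ (r ∨ q)) = 1 ≡ 5/6 = 5/6
p ⊃ r = 1/6 ⊃ 5/6 = 1
p ≡ (p ⊃ r) = 1/6 ≡ 1 = 1/6
(p ≡ (p ⊃ r)) ⊃ p = 1/6 ⊃ 1/6 = 1
¬r = ¬5/6 = 1/6
p ⊃ ¬r = 1/6 ⊃ 1/6 = 1
((p ≡ (p ⊃ r)) ⊃ p) ∨ (p ⊃ ¬r) = 1 ∨ 1 = 1
((((r ≡ p) ≡ (r ⊃ p)) ∨ ¬(r ≡ p)) ≡ (p ∨ (r ∨ q))) ⊃ (((p ≡ (p ⊃ r)) ⊃ p) ∨ (p ⊃ ¬r)) = 5/6 ⊃ 1 = 1
¬(((((r ≡ p) ≡ (r ⊃ p)) ∨ ¬(r ≡ p)) ≡ (p ∨ (r ∨ q))) ⊃ (((p ≡ (p ⊃ r)) ⊃ p) ∨ (p ⊃ ¬r))) = ¬1 = 0
((¬¬(p ∨ r) ∨ ((q ∨ p) ⊃ p)) ≡ (¬((p ⊃ p) ⊃ q) ≡ ((((r ∨ q) ⊃ (q ⊃ p)) ≡ ((r ∨ p) ⊃ r)) ≡ ¬(p ⊃ (p ∨ r))))) ⊃ ¬(((((r ≡ p) ≡ (r ⊃ p)) ∨ ¬(r ≡ p)) ≡ (p ∨ (r ∨ q))) ⊃ (((p ≡ (p ⊃ r)) ⊃ p) ∨ (p ⊃ ¬r))) = 5/6 ⊃ 0 = 1/6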